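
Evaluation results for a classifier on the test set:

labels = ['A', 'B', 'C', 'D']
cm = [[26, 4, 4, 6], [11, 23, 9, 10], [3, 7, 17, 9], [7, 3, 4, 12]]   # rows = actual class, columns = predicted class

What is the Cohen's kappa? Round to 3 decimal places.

Observed agreement pₒ = trace/N = 78/155 = 0.5032
Expected agreement pₑ = Σ (rowᵢ·colᵢ)/N² = (40·47 + 53·37 + 36·34 + 26·37)/155² = 0.2509
κ = (pₒ − pₑ)/(1 − pₑ) = (0.5032 − 0.2509)/(1 − 0.2509) = 0.337

0.337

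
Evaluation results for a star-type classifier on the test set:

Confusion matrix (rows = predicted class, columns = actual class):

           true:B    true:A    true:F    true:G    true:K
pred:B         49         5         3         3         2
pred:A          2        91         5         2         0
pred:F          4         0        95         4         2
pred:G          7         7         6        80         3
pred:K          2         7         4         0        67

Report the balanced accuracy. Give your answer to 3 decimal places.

0.848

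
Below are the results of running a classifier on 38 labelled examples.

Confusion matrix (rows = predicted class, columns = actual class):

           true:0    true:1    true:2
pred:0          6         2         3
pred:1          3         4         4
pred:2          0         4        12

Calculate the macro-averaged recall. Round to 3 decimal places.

Per-class recall (TP/(TP+FN)):
  0: TP=6, FN=3+0=3 → 6/9 = 0.6667
  1: TP=4, FN=2+4=6 → 4/10 = 0.4000
  2: TP=12, FN=3+4=7 → 12/19 = 0.6316
Macro-recall = mean = (0.6667 + 0.4000 + 0.6316) / 3 = 0.566

0.566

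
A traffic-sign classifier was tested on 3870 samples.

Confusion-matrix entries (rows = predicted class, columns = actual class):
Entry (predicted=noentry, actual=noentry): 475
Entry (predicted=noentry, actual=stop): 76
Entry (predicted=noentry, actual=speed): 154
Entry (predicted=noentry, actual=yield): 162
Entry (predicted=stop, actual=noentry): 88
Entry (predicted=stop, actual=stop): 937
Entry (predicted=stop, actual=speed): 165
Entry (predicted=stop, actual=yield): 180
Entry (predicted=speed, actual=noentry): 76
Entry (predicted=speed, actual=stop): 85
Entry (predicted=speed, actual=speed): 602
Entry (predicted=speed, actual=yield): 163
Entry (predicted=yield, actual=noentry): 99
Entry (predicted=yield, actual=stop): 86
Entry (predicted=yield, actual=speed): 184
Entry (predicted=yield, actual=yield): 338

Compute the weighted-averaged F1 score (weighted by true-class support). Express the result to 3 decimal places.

Per-class F1 score (2·TP/(2·TP+FP+FN)):
  noentry: TP=475, FP=76+154+162=392, FN=88+76+99=263 → 950/1605 = 0.5919
  stop: TP=937, FP=88+165+180=433, FN=76+85+86=247 → 1874/2554 = 0.7338
  speed: TP=602, FP=76+85+163=324, FN=154+165+184=503 → 1204/2031 = 0.5928
  yield: TP=338, FP=99+86+184=369, FN=162+180+163=505 → 676/1550 = 0.4361
Weighted-F1 score = Σ (supportᵢ/N)·F1 scoreᵢ with N=3870: (738/3870)·0.5919 + (1184/3870)·0.7338 + (1105/3870)·0.5928 + (843/3870)·0.4361 = 0.602

0.602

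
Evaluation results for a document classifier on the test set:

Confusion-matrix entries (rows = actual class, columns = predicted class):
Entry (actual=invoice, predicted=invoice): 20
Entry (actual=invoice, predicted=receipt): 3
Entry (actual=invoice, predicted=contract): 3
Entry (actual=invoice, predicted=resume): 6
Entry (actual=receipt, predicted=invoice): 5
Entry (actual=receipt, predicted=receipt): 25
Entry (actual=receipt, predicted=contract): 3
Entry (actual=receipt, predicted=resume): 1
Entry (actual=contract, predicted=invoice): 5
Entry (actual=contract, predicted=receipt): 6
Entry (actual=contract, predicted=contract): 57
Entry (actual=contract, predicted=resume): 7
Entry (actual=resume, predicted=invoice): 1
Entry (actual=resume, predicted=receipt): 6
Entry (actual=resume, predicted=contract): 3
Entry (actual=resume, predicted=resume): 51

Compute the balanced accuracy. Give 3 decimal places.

Balanced accuracy = mean of per-class recall.
  invoice: recall = 20/32 = 0.6250
  receipt: recall = 25/34 = 0.7353
  contract: recall = 57/75 = 0.7600
  resume: recall = 51/61 = 0.8361
Mean = (0.6250 + 0.7353 + 0.7600 + 0.8361) / 4 = 0.739

0.739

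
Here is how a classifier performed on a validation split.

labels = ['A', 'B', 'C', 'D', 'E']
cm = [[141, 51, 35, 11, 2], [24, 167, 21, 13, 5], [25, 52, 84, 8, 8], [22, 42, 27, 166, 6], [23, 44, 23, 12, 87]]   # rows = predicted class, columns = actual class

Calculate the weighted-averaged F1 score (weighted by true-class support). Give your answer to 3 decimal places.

Per-class F1 score (2·TP/(2·TP+FP+FN)):
  A: TP=141, FP=51+35+11+2=99, FN=24+25+22+23=94 → 282/475 = 0.5937
  B: TP=167, FP=24+21+13+5=63, FN=51+52+42+44=189 → 334/586 = 0.5700
  C: TP=84, FP=25+52+8+8=93, FN=35+21+27+23=106 → 168/367 = 0.4578
  D: TP=166, FP=22+42+27+6=97, FN=11+13+8+12=44 → 332/473 = 0.7019
  E: TP=87, FP=23+44+23+12=102, FN=2+5+8+6=21 → 174/297 = 0.5859
Weighted-F1 score = Σ (supportᵢ/N)·F1 scoreᵢ with N=1099: (235/1099)·0.5937 + (356/1099)·0.5700 + (190/1099)·0.4578 + (210/1099)·0.7019 + (108/1099)·0.5859 = 0.582

0.582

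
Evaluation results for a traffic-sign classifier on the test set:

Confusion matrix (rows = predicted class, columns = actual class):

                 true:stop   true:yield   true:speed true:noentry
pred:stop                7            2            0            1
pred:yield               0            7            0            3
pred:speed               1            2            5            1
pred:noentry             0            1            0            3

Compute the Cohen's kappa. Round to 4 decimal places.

Observed agreement pₒ = trace/N = 22/33 = 0.66667
Expected agreement pₑ = Σ (rowᵢ·colᵢ)/N² = (8·10 + 12·10 + 5·9 + 8·4)/33² = 0.25436
κ = (pₒ − pₑ)/(1 − pₑ) = (0.66667 − 0.25436)/(1 − 0.25436) = 0.5530

0.5530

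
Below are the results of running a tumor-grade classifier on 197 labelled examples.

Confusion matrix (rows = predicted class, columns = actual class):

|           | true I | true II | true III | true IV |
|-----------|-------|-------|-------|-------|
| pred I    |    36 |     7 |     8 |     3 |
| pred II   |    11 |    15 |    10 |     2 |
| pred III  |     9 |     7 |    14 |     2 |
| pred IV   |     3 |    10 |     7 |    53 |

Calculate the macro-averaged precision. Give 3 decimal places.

0.556

Per-class precision (TP/(TP+FP)):
  I: TP=36, FP=7+8+3=18 → 36/54 = 0.6667
  II: TP=15, FP=11+10+2=23 → 15/38 = 0.3947
  III: TP=14, FP=9+7+2=18 → 14/32 = 0.4375
  IV: TP=53, FP=3+10+7=20 → 53/73 = 0.7260
Macro-precision = mean = (0.6667 + 0.3947 + 0.4375 + 0.7260) / 4 = 0.556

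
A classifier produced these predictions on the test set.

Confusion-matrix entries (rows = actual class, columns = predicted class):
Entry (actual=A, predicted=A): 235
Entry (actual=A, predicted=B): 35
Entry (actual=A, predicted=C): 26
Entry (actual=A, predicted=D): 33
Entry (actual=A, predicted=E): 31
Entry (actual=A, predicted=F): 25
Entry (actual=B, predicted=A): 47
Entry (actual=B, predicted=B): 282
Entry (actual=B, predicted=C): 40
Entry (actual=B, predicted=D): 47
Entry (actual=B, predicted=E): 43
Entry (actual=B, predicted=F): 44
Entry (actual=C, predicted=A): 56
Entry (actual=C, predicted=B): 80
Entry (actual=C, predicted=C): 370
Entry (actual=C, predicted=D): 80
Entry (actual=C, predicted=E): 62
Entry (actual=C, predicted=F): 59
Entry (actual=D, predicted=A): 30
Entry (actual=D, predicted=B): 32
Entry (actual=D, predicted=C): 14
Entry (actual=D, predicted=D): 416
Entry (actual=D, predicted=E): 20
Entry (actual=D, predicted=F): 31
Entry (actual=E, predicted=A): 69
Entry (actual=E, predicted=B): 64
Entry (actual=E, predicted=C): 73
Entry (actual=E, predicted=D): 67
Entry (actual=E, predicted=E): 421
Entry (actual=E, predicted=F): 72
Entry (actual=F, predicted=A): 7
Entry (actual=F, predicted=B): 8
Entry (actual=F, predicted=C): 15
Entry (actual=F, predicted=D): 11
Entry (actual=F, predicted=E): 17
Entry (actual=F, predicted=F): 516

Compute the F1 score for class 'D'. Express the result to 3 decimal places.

0.695

Take TP from the diagonal, FP from the rest of the 'D' prediction marginal, FN from the rest of the 'D' actual marginal.
F1 score = 2·TP/(2·TP+FP+FN).
D: TP=416, FP=33+47+80+67+11=238, FN=30+32+14+20+31=127 → 832/1197 = 0.6951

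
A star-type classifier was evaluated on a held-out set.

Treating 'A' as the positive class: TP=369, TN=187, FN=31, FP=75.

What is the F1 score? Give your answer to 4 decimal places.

0.8744

Precision = TP/(TP+FP) = 369/444 = 0.8311
Recall = TP/(TP+FN) = 369/400 = 0.9225
F1 = 2·TP/(2·TP+FP+FN) = 738/844 = 0.8744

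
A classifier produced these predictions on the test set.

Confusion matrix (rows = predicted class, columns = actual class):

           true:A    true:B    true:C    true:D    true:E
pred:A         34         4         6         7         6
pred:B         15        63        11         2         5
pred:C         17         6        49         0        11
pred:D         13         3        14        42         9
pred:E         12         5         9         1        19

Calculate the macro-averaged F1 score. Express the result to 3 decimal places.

0.554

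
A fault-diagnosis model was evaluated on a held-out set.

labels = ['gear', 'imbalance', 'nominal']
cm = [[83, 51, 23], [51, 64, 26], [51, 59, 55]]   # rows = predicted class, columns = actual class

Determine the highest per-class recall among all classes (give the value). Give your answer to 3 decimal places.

Per-class recall (TP/(TP+FN)):
  gear: TP=83, FN=51+51=102 → 83/185 = 0.4486
  imbalance: TP=64, FN=51+59=110 → 64/174 = 0.3678
  nominal: TP=55, FN=23+26=49 → 55/104 = 0.5288
Highest is class 'nominal' with recall = 0.529.

0.529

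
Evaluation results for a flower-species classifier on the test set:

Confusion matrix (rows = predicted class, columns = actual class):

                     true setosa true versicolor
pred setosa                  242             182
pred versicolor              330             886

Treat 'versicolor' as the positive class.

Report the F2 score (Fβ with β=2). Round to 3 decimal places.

0.807

Fβ = (1+β²)·TP / ((1+β²)·TP + β²·FN + FP), with β²=4
= 5·886 / (5·886 + 4·182 + 330) = 0.807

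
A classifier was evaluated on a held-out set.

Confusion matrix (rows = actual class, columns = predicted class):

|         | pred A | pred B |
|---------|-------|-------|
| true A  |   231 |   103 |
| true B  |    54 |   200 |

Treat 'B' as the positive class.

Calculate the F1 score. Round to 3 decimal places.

0.718

Precision = TP/(TP+FP) = 200/303 = 0.6601
Recall = TP/(TP+FN) = 200/254 = 0.7874
F1 = 2·TP/(2·TP+FP+FN) = 400/557 = 0.718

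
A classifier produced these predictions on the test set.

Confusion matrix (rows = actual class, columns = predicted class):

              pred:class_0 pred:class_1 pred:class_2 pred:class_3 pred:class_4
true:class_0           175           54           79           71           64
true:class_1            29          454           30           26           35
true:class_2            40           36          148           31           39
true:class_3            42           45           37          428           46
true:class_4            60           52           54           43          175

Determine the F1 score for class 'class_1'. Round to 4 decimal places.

0.7473

Treat 'class_1' as positive and all other classes as negative.
F1 score = 2·TP/(2·TP+FP+FN).
class_1: TP=454, FP=54+36+45+52=187, FN=29+30+26+35=120 → 908/1215 = 0.74733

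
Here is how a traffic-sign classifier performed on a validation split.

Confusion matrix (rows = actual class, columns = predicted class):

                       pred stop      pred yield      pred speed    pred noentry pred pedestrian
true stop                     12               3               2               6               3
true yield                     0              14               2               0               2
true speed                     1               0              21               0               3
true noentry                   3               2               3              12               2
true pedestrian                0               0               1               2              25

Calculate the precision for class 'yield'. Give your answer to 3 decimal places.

0.737

precision = TP/(TP+FP).
yield: TP=14, FP=3+0+2+0=5 → 14/19 = 0.7368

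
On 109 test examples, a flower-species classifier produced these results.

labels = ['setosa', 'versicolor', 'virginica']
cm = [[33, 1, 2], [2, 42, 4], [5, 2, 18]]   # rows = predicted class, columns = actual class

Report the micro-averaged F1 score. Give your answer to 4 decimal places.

Micro-averaging pools counts across classes: ΣTP=93, ΣFP=16, ΣFN=16.
Micro-F1 score = 2·TP/(2·TP+FP+FN) on pooled counts = 0.8532 (equals overall accuracy in single-label multiclass).

0.8532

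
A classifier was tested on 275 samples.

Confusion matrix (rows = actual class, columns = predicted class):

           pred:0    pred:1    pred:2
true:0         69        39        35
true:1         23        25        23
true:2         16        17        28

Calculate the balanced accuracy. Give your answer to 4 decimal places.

Balanced accuracy = mean of per-class recall.
  0: recall = 69/143 = 0.48252
  1: recall = 25/71 = 0.35211
  2: recall = 28/61 = 0.45902
Mean = (0.48252 + 0.35211 + 0.45902) / 3 = 0.4312

0.4312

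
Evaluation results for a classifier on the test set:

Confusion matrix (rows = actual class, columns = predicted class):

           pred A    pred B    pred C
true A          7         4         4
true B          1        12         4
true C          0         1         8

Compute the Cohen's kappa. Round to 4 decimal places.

Observed agreement pₒ = trace/N = 27/41 = 0.65854
Expected agreement pₑ = Σ (rowᵢ·colᵢ)/N² = (15·8 + 17·17 + 9·16)/41² = 0.32897
κ = (pₒ − pₑ)/(1 − pₑ) = (0.65854 − 0.32897)/(1 − 0.32897) = 0.4911

0.4911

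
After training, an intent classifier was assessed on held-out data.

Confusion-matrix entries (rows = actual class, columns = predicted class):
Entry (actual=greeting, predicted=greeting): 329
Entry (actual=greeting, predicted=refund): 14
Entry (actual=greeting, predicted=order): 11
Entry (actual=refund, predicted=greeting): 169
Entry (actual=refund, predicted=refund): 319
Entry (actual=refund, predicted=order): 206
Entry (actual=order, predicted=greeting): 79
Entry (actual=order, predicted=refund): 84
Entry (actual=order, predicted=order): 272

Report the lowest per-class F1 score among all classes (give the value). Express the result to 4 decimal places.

0.5743

Per-class F1 score (2·TP/(2·TP+FP+FN)):
  greeting: TP=329, FP=169+79=248, FN=14+11=25 → 658/931 = 0.70677
  refund: TP=319, FP=14+84=98, FN=169+206=375 → 638/1111 = 0.57426
  order: TP=272, FP=11+206=217, FN=79+84=163 → 544/924 = 0.58874
Lowest is class 'refund' with F1 score = 0.5743.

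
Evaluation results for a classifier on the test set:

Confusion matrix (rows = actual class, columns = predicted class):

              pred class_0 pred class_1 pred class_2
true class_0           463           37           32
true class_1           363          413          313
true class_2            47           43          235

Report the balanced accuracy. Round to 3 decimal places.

0.658

Balanced accuracy = mean of per-class recall.
  class_0: recall = 463/532 = 0.8703
  class_1: recall = 413/1089 = 0.3792
  class_2: recall = 235/325 = 0.7231
Mean = (0.8703 + 0.3792 + 0.7231) / 3 = 0.658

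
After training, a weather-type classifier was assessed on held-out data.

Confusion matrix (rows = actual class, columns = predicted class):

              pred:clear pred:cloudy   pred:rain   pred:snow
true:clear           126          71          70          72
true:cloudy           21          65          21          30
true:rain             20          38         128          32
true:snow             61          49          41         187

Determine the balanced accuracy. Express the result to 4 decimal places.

Balanced accuracy = mean of per-class recall.
  clear: recall = 126/339 = 0.37168
  cloudy: recall = 65/137 = 0.47445
  rain: recall = 128/218 = 0.58716
  snow: recall = 187/338 = 0.55325
Mean = (0.37168 + 0.47445 + 0.58716 + 0.55325) / 4 = 0.4966

0.4966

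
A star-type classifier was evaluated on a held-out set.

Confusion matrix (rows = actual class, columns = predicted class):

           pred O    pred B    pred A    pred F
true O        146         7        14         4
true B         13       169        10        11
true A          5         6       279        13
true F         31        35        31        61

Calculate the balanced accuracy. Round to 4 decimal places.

0.7483

Balanced accuracy = mean of per-class recall.
  O: recall = 146/171 = 0.85380
  B: recall = 169/203 = 0.83251
  A: recall = 279/303 = 0.92079
  F: recall = 61/158 = 0.38608
Mean = (0.85380 + 0.83251 + 0.92079 + 0.38608) / 4 = 0.7483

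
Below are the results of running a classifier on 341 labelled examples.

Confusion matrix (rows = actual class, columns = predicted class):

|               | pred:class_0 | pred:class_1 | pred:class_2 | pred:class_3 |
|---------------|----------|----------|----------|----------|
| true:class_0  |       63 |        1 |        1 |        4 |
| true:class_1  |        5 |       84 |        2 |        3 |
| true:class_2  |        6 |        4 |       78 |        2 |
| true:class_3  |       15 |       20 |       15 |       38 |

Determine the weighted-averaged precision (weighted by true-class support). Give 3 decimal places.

0.779

Per-class precision (TP/(TP+FP)):
  class_0: TP=63, FP=5+6+15=26 → 63/89 = 0.7079
  class_1: TP=84, FP=1+4+20=25 → 84/109 = 0.7706
  class_2: TP=78, FP=1+2+15=18 → 78/96 = 0.8125
  class_3: TP=38, FP=4+3+2=9 → 38/47 = 0.8085
Weighted-precision = Σ (supportᵢ/N)·precisionᵢ with N=341: (69/341)·0.7079 + (94/341)·0.7706 + (90/341)·0.8125 + (88/341)·0.8085 = 0.779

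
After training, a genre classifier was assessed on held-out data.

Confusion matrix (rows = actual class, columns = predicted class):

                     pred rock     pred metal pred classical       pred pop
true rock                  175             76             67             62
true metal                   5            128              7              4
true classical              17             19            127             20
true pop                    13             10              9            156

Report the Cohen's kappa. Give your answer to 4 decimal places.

0.5419

Observed agreement pₒ = trace/N = 586/895 = 0.65475
Expected agreement pₑ = Σ (rowᵢ·colᵢ)/N² = (380·210 + 144·233 + 183·210 + 188·242)/895² = 0.24628
κ = (pₒ − pₑ)/(1 − pₑ) = (0.65475 − 0.24628)/(1 − 0.24628) = 0.5419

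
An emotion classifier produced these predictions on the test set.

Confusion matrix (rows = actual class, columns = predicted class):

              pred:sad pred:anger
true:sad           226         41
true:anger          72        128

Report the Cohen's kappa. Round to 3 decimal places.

0.496

Observed agreement pₒ = trace/N = 354/467 = 0.7580
Expected agreement pₑ = Σ (rowᵢ·colᵢ)/N² = (267·298 + 200·169)/467² = 0.5198
κ = (pₒ − pₑ)/(1 − pₑ) = (0.7580 − 0.5198)/(1 − 0.5198) = 0.496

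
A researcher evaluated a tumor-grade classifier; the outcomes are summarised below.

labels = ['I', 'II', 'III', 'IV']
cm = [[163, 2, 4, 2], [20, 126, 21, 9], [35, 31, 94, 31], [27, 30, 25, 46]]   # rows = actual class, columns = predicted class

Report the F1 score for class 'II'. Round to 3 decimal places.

0.690

Treat 'II' as positive and all other classes as negative.
F1 score = 2·TP/(2·TP+FP+FN).
II: TP=126, FP=2+31+30=63, FN=20+21+9=50 → 252/365 = 0.6904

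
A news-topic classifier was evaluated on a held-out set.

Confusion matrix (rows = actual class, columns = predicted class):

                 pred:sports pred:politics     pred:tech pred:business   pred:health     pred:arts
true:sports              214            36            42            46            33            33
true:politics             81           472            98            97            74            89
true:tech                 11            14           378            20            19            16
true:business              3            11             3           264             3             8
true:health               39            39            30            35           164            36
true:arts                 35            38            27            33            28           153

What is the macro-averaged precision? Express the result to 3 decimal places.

0.581

Per-class precision (TP/(TP+FP)):
  sports: TP=214, FP=81+11+3+39+35=169 → 214/383 = 0.5587
  politics: TP=472, FP=36+14+11+39+38=138 → 472/610 = 0.7738
  tech: TP=378, FP=42+98+3+30+27=200 → 378/578 = 0.6540
  business: TP=264, FP=46+97+20+35+33=231 → 264/495 = 0.5333
  health: TP=164, FP=33+74+19+3+28=157 → 164/321 = 0.5109
  arts: TP=153, FP=33+89+16+8+36=182 → 153/335 = 0.4567
Macro-precision = mean = (0.5587 + 0.7738 + 0.6540 + 0.5333 + 0.5109 + 0.4567) / 6 = 0.581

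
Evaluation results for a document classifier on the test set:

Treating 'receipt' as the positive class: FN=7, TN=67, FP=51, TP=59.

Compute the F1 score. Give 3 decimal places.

0.670

Precision = TP/(TP+FP) = 59/110 = 0.5364
Recall = TP/(TP+FN) = 59/66 = 0.8939
F1 = 2·TP/(2·TP+FP+FN) = 118/176 = 0.670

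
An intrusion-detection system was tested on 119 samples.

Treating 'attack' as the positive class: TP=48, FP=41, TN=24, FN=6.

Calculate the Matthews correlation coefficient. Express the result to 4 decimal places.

MCC = (TP·TN − FP·FN) / √((TP+FP)(TP+FN)(TN+FP)(TN+FN))
Numerator = 48·24 − 41·6 = 906
Denominator = √(89·54·65·30) = √9371700 = 3061.3232
MCC = 906 / 3061.3232 = 0.2960

0.2960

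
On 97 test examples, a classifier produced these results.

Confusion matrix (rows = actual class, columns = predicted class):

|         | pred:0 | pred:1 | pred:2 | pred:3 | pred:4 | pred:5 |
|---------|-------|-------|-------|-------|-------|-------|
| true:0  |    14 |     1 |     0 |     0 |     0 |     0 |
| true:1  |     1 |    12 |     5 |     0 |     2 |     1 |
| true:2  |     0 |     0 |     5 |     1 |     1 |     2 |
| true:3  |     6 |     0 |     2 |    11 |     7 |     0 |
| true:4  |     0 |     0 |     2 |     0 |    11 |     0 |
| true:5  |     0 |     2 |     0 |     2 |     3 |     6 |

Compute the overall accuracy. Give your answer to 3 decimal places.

0.608

Accuracy = trace / total = (14+12+5+11+11+6=59) / 97 = 59/97 = 0.608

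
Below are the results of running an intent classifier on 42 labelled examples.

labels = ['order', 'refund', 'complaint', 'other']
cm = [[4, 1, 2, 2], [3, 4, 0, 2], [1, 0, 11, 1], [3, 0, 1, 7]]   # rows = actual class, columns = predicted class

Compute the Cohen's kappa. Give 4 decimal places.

Observed agreement pₒ = trace/N = 26/42 = 0.61905
Expected agreement pₑ = Σ (rowᵢ·colᵢ)/N² = (9·11 + 9·5 + 13·14 + 11·12)/42² = 0.25964
κ = (pₒ − pₑ)/(1 − pₑ) = (0.61905 − 0.25964)/(1 − 0.25964) = 0.4855

0.4855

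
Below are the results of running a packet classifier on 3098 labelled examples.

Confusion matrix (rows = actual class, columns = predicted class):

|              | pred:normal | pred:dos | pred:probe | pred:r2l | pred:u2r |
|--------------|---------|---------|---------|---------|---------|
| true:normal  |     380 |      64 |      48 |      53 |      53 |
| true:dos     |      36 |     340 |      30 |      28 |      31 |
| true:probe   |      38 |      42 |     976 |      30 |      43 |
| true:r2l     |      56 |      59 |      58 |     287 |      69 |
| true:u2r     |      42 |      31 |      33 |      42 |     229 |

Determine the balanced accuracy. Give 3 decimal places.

Balanced accuracy = mean of per-class recall.
  normal: recall = 380/598 = 0.6355
  dos: recall = 340/465 = 0.7312
  probe: recall = 976/1129 = 0.8645
  r2l: recall = 287/529 = 0.5425
  u2r: recall = 229/377 = 0.6074
Mean = (0.6355 + 0.7312 + 0.8645 + 0.5425 + 0.6074) / 5 = 0.676

0.676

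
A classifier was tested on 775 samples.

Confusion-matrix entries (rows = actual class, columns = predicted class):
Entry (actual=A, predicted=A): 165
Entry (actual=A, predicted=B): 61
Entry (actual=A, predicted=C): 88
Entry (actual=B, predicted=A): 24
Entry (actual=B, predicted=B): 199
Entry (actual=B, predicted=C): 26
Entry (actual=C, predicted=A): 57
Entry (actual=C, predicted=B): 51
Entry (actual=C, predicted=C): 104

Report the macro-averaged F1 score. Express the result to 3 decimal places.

Per-class F1 score (2·TP/(2·TP+FP+FN)):
  A: TP=165, FP=24+57=81, FN=61+88=149 → 330/560 = 0.5893
  B: TP=199, FP=61+51=112, FN=24+26=50 → 398/560 = 0.7107
  C: TP=104, FP=88+26=114, FN=57+51=108 → 208/430 = 0.4837
Macro-F1 score = mean = (0.5893 + 0.7107 + 0.4837) / 3 = 0.595

0.595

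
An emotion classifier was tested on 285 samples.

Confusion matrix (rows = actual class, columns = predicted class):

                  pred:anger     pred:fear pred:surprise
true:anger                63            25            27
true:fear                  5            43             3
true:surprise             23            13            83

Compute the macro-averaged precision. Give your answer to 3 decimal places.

0.653

Per-class precision (TP/(TP+FP)):
  anger: TP=63, FP=5+23=28 → 63/91 = 0.6923
  fear: TP=43, FP=25+13=38 → 43/81 = 0.5309
  surprise: TP=83, FP=27+3=30 → 83/113 = 0.7345
Macro-precision = mean = (0.6923 + 0.5309 + 0.7345) / 3 = 0.653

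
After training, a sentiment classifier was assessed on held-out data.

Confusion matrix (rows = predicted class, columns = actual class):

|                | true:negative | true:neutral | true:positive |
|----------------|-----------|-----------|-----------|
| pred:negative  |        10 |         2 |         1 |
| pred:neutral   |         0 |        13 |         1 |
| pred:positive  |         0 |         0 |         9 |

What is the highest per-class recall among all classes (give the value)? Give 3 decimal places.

Per-class recall (TP/(TP+FN)):
  negative: TP=10, FN=0+0=0 → 10/10 = 1.0000
  neutral: TP=13, FN=2+0=2 → 13/15 = 0.8667
  positive: TP=9, FN=1+1=2 → 9/11 = 0.8182
Highest is class 'negative' with recall = 1.000.

1.000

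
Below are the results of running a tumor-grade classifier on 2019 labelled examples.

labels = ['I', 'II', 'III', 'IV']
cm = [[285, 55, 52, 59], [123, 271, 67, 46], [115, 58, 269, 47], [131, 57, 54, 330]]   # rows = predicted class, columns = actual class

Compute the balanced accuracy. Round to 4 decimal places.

Balanced accuracy = mean of per-class recall.
  I: recall = 285/654 = 0.43578
  II: recall = 271/441 = 0.61451
  III: recall = 269/442 = 0.60860
  IV: recall = 330/482 = 0.68465
Mean = (0.43578 + 0.61451 + 0.60860 + 0.68465) / 4 = 0.5859

0.5859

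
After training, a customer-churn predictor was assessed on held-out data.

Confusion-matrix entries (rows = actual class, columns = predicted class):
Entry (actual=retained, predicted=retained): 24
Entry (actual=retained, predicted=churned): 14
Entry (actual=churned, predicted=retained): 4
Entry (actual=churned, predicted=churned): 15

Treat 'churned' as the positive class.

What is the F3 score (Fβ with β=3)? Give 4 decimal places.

Fβ = (1+β²)·TP / ((1+β²)·TP + β²·FN + FP), with β²=9
= 10·15 / (10·15 + 9·4 + 14) = 0.7500

0.7500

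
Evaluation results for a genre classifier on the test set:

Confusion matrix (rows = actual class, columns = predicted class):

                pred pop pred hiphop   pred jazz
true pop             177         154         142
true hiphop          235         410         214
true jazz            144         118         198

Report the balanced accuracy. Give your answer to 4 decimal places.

0.4273

Balanced accuracy = mean of per-class recall.
  pop: recall = 177/473 = 0.37421
  hiphop: recall = 410/859 = 0.47730
  jazz: recall = 198/460 = 0.43043
Mean = (0.37421 + 0.47730 + 0.43043) / 3 = 0.4273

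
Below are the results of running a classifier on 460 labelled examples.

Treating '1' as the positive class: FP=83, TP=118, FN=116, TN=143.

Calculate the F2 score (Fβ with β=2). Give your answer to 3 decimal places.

0.519

Fβ = (1+β²)·TP / ((1+β²)·TP + β²·FN + FP), with β²=4
= 5·118 / (5·118 + 4·116 + 83) = 0.519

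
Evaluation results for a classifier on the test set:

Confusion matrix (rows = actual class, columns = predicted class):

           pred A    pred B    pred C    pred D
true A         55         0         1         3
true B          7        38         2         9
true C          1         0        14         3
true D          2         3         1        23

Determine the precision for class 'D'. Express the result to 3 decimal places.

0.605

precision = TP/(TP+FP).
D: TP=23, FP=3+9+3=15 → 23/38 = 0.6053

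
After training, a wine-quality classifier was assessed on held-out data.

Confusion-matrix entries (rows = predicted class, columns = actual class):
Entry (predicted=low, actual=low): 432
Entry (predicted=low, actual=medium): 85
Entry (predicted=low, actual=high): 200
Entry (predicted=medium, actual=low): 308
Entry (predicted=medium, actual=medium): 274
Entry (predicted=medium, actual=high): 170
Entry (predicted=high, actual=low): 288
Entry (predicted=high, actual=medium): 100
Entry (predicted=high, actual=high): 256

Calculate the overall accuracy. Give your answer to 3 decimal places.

0.455

Accuracy = trace / total = (432+274+256=962) / 2113 = 962/2113 = 0.455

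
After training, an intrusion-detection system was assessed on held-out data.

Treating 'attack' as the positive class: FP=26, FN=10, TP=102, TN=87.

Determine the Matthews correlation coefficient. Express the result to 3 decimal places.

0.687

MCC = (TP·TN − FP·FN) / √((TP+FP)(TP+FN)(TN+FP)(TN+FN))
Numerator = 102·87 − 26·10 = 8614
Denominator = √(128·112·113·97) = √157136896 = 12535.4256
MCC = 8614 / 12535.4256 = 0.687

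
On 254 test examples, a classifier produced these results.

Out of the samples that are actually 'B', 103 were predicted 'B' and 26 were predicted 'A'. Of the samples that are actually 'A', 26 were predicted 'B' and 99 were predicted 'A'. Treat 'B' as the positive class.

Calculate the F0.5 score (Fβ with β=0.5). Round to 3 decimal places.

0.798

Fβ = (1+β²)·TP / ((1+β²)·TP + β²·FN + FP), with β²=1/4
= 1.25·103 / (1.25·103 + 0.25·26 + 26) = 0.798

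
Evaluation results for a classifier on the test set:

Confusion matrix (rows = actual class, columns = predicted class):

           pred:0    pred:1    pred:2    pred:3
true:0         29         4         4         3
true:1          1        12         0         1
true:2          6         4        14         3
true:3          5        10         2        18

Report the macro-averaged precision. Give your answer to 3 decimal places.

0.632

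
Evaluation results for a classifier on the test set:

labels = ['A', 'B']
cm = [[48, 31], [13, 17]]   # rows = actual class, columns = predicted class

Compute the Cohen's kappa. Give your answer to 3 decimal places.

Observed agreement pₒ = trace/N = 65/109 = 0.5963
Expected agreement pₑ = Σ (rowᵢ·colᵢ)/N² = (79·61 + 30·48)/109² = 0.5268
κ = (pₒ − pₑ)/(1 − pₑ) = (0.5963 − 0.5268)/(1 − 0.5268) = 0.147

0.147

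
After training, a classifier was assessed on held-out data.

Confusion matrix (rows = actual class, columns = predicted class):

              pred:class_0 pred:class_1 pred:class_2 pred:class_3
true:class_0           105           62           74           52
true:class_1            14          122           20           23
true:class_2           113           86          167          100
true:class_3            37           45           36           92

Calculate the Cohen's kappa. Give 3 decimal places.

0.231

Observed agreement pₒ = trace/N = 486/1148 = 0.4233
Expected agreement pₑ = Σ (rowᵢ·colᵢ)/N² = (293·269 + 179·315 + 466·297 + 210·267)/1148² = 0.2502
κ = (pₒ − pₑ)/(1 − pₑ) = (0.4233 − 0.2502)/(1 − 0.2502) = 0.231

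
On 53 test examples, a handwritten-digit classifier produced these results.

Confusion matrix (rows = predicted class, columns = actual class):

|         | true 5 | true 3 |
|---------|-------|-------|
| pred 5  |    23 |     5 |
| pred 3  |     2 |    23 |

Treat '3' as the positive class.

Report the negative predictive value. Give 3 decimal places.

NPV = TN/(TN+FN) = 23/(23+5) = 0.821

0.821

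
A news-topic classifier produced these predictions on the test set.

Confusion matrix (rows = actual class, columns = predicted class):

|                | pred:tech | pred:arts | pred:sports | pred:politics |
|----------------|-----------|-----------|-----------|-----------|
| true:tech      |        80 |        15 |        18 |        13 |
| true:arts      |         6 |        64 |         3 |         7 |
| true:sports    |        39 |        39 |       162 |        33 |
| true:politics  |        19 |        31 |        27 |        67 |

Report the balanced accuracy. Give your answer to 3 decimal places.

Balanced accuracy = mean of per-class recall.
  tech: recall = 80/126 = 0.6349
  arts: recall = 64/80 = 0.8000
  sports: recall = 162/273 = 0.5934
  politics: recall = 67/144 = 0.4653
Mean = (0.6349 + 0.8000 + 0.5934 + 0.4653) / 4 = 0.623

0.623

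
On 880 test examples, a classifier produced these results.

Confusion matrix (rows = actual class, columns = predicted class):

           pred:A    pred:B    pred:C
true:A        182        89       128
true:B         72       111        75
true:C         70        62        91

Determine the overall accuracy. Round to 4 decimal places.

Accuracy = trace / total = (182+111+91=384) / 880 = 384/880 = 0.4364

0.4364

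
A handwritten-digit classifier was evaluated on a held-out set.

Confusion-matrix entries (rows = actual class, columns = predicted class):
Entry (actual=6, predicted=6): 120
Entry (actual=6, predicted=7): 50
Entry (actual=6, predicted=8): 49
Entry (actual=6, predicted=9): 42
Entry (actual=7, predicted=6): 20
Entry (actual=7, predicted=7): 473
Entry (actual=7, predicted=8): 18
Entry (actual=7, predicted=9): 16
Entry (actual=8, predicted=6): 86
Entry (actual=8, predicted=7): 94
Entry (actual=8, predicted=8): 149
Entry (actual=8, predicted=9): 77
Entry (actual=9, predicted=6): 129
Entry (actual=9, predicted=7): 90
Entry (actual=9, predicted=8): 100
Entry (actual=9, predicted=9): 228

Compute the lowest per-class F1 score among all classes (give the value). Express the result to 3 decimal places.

0.390

Per-class F1 score (2·TP/(2·TP+FP+FN)):
  6: TP=120, FP=20+86+129=235, FN=50+49+42=141 → 240/616 = 0.3896
  7: TP=473, FP=50+94+90=234, FN=20+18+16=54 → 946/1234 = 0.7666
  8: TP=149, FP=49+18+100=167, FN=86+94+77=257 → 298/722 = 0.4127
  9: TP=228, FP=42+16+77=135, FN=129+90+100=319 → 456/910 = 0.5011
Lowest is class '6' with F1 score = 0.390.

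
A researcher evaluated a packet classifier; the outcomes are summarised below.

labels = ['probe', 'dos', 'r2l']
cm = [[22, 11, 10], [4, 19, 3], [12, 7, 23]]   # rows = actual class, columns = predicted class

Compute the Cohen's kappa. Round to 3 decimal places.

Observed agreement pₒ = trace/N = 64/111 = 0.5766
Expected agreement pₑ = Σ (rowᵢ·colᵢ)/N² = (43·38 + 26·37 + 42·36)/111² = 0.3334
κ = (pₒ − pₑ)/(1 − pₑ) = (0.5766 − 0.3334)/(1 − 0.3334) = 0.365

0.365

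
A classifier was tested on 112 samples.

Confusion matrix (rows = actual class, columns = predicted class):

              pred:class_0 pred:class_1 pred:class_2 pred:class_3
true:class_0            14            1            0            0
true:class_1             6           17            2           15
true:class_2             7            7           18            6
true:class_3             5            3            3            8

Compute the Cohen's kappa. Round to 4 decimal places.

Observed agreement pₒ = trace/N = 57/112 = 0.50893
Expected agreement pₑ = Σ (rowᵢ·colᵢ)/N² = (15·32 + 40·28 + 38·23 + 19·29)/112² = 0.24115
κ = (pₒ − pₑ)/(1 − pₑ) = (0.50893 − 0.24115)/(1 − 0.24115) = 0.3529

0.3529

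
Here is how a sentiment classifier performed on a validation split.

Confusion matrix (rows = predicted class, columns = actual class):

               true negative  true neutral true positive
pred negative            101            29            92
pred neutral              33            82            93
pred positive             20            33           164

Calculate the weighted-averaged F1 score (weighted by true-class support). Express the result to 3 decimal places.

0.544

Per-class F1 score (2·TP/(2·TP+FP+FN)):
  negative: TP=101, FP=29+92=121, FN=33+20=53 → 202/376 = 0.5372
  neutral: TP=82, FP=33+93=126, FN=29+33=62 → 164/352 = 0.4659
  positive: TP=164, FP=20+33=53, FN=92+93=185 → 328/566 = 0.5795
Weighted-F1 score = Σ (supportᵢ/N)·F1 scoreᵢ with N=647: (154/647)·0.5372 + (144/647)·0.4659 + (349/647)·0.5795 = 0.544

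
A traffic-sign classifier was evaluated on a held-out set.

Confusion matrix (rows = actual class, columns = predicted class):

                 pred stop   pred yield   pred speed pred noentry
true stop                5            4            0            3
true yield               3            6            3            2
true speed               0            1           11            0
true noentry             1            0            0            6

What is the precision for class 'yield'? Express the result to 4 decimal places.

0.5455

precision = TP/(TP+FP).
yield: TP=6, FP=4+1+0=5 → 6/11 = 0.54545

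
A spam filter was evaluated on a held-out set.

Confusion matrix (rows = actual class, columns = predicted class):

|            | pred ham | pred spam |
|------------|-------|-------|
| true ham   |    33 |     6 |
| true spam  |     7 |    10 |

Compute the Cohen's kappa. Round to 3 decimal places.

Observed agreement pₒ = trace/N = 43/56 = 0.7679
Expected agreement pₑ = Σ (rowᵢ·colᵢ)/N² = (39·40 + 17·16)/56² = 0.5842
κ = (pₒ − pₑ)/(1 − pₑ) = (0.7679 − 0.5842)/(1 − 0.5842) = 0.442

0.442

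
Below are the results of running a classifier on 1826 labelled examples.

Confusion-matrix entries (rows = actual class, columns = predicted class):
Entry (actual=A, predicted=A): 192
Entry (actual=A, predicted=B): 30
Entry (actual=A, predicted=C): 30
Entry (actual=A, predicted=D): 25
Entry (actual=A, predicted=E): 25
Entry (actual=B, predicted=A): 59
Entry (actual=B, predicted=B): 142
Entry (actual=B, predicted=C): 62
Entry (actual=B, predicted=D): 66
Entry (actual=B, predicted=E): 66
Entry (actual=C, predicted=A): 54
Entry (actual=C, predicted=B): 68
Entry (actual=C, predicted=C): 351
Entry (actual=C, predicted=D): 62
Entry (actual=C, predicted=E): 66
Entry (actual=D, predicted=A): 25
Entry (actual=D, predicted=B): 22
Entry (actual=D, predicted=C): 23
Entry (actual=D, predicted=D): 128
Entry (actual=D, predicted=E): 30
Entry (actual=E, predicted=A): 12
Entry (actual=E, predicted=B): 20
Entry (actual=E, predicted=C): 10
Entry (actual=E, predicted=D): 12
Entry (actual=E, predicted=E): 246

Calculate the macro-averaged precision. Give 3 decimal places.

0.561

Per-class precision (TP/(TP+FP)):
  A: TP=192, FP=59+54+25+12=150 → 192/342 = 0.5614
  B: TP=142, FP=30+68+22+20=140 → 142/282 = 0.5035
  C: TP=351, FP=30+62+23+10=125 → 351/476 = 0.7374
  D: TP=128, FP=25+66+62+12=165 → 128/293 = 0.4369
  E: TP=246, FP=25+66+66+30=187 → 246/433 = 0.5681
Macro-precision = mean = (0.5614 + 0.5035 + 0.7374 + 0.4369 + 0.5681) / 5 = 0.561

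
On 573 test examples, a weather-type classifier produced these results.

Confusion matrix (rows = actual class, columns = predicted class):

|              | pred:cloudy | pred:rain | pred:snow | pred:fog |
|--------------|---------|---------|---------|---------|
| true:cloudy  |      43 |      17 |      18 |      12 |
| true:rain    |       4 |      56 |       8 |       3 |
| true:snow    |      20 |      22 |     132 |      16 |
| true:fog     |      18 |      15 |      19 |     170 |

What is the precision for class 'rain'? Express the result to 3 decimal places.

Treat 'rain' as positive and all other classes as negative.
precision = TP/(TP+FP).
rain: TP=56, FP=17+22+15=54 → 56/110 = 0.5091

0.509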